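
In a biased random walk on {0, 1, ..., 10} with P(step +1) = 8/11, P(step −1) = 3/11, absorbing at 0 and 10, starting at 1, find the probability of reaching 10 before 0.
P(hit 10 before 0) = (1 − (3/8)^1) / (1 − (3/8)^10) = 134217728/214736555

Let u_k denote P(reach 10 before 0 | start at k). Boundary: u_0 = 0, u_10 = 1. Recurrence: u_k = 8/11·u_{k+1} + 3/11·u_{k-1} for 1 ≤ k ≤ 9. Try u_k = A + B·r^k with r = q/p = (3/11)/(8/11) = 3/8. Substitution satisfies the recurrence; boundary conditions give:
  u_k = (1 − r^k) / (1 − r^N) = (1 − (3/8)^1) / (1 − (3/8)^10) = 134217728/214736555.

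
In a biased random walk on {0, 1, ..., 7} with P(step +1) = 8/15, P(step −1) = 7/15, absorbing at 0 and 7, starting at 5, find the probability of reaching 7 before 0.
P(hit 7 before 0) = (1 − (7/8)^5) / (1 − (7/8)^7) = 1021504/1273609

Let u_k denote P(reach 7 before 0 | start at k). Boundary: u_0 = 0, u_7 = 1. Recurrence: u_k = 8/15·u_{k+1} + 7/15·u_{k-1} for 1 ≤ k ≤ 6. Try u_k = A + B·r^k with r = q/p = (7/15)/(8/15) = 7/8. Substitution satisfies the recurrence; boundary conditions give:
  u_k = (1 − r^k) / (1 − r^N) = (1 − (7/8)^5) / (1 − (7/8)^7) = 1021504/1273609.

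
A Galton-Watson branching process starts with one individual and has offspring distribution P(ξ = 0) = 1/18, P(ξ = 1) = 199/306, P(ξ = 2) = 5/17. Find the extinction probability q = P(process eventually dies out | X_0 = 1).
q = 17/90

The pgf is f(s) = 1/18 + 199/306·s + 5/17·s². The extinction probability q is the smallest fixed point of f in [0, 1]. Setting s = f(s):
  5/17·s² + (199/306 − 1)·s + 1/18 = 0
  5/17·s² − (1/18 + 5/17)·s + 1/18 = 0
which factors as (s − 1)·(5/17·s − 1/18) = 0, giving roots s = 1 and s = (1/18)/(5/17) = 17/90.
Mean offspring μ = 199/306 + 2·5/17 = 379/306 > 1 (supercritical), so q < 1. The extinction probability is the smaller root: q = (1/18)/(5/17) = 17/90.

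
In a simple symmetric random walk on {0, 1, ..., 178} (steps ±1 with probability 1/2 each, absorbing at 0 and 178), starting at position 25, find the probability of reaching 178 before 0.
P(hit 178 before 0) = 25/178

Let u_k = P(hit 178 before 0 | start at k). Then u_0 = 0, u_178 = 1, and u_k = u_{k-1}/2 + u_{k+1}/2 for 1 ≤ k ≤ 177. This harmonic recurrence is solved by u_k = k/178, giving u_25 = 25/178.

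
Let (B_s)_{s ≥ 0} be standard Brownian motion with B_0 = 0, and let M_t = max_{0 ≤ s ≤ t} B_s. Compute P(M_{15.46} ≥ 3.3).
P(M_{15.46} ≥ 3.3) = 2·P(B_{15.46} ≥ 3.3) = 2(1 − Φ(3.3/√15.46)) ≈ 0.4013

By the reflection principle for Brownian motion, P(M_t ≥ a) = 2 · P(B_t ≥ a) for a ≥ 0. Since B_t ~ N(0, t), P(B_t ≥ 3.3) = 1 − Φ(3.3/√t) = 1 − Φ(3.3/√15.46) = 1 − Φ(0.8393). So
  P(M_{15.46} ≥ 3.3) = 2(1 − Φ(0.8393)) ≈ 0.4013.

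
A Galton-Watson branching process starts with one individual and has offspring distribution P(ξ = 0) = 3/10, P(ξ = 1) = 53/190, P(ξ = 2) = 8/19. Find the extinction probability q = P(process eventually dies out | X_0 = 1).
q = 57/80

The pgf is f(s) = 3/10 + 53/190·s + 8/19·s². The extinction probability q is the smallest fixed point of f in [0, 1]. Setting s = f(s):
  8/19·s² + (53/190 − 1)·s + 3/10 = 0
  8/19·s² − (3/10 + 8/19)·s + 3/10 = 0
which factors as (s − 1)·(8/19·s − 3/10) = 0, giving roots s = 1 and s = (3/10)/(8/19) = 57/80.
Mean offspring μ = 53/190 + 2·8/19 = 213/190 > 1 (supercritical), so q < 1. The extinction probability is the smaller root: q = (3/10)/(8/19) = 57/80.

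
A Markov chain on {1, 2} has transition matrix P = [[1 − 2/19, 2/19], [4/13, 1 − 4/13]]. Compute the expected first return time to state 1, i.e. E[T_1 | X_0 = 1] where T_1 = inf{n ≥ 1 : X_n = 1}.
E[T_1 | X_0 = 1] = 1/π_1 = 51/38

For an irreducible recurrent Markov chain with stationary distribution π, E[T_i | X_0 = i] = 1/π_i (Kac's formula). Here π_1 = (4/13)/(2/19 + 4/13) = (4/13)/(102/247) = 38/51, so E[T_1 | X_0 = 1] = 1/π_1 = (2/19 + 4/13)/(4/13) = (102/247)/(4/13) = 51/38.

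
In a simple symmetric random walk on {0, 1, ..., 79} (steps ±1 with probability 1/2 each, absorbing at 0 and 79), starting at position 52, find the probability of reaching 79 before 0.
P(hit 79 before 0) = 52/79

Let u_k = P(hit 79 before 0 | start at k). Then u_0 = 0, u_79 = 1, and u_k = u_{k-1}/2 + u_{k+1}/2 for 1 ≤ k ≤ 78. This harmonic recurrence is solved by u_k = k/79, giving u_52 = 52/79.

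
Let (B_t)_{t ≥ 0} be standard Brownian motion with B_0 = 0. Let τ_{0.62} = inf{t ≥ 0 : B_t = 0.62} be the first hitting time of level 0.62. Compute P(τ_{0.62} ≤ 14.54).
P(τ_{0.62} ≤ 14.54) = 2(1 − Φ(0.62/√14.54)) = 2(1 − Φ(0.1626)) ≈ 0.8708

By the reflection principle for standard BM, P(τ_b ≤ t) = 2 · P(B_t ≥ b). Since B_t ~ N(0, t), P(B_t ≥ 0.62) = 1 − Φ(0.62/√t) = 1 − Φ(0.62/√14.54) = 1 − Φ(0.1626) ≈ 0.43542. Doubling: P(τ_{0.62} ≤ 14.54) ≈ 2 · 0.43542 = 0.87084 ≈ 0.8708.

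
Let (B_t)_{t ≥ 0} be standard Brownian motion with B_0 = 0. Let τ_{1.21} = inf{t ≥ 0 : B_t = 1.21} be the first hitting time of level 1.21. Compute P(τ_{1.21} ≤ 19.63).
P(τ_{1.21} ≤ 19.63) = 2(1 − Φ(1.21/√19.63)) = 2(1 − Φ(0.2731)) ≈ 0.7848

By the reflection principle for standard BM, P(τ_b ≤ t) = 2 · P(B_t ≥ b). Since B_t ~ N(0, t), P(B_t ≥ 1.21) = 1 − Φ(1.21/√t) = 1 − Φ(1.21/√19.63) = 1 − Φ(0.2731) ≈ 0.39239. Doubling: P(τ_{1.21} ≤ 19.63) ≈ 2 · 0.39239 = 0.78478 ≈ 0.7848.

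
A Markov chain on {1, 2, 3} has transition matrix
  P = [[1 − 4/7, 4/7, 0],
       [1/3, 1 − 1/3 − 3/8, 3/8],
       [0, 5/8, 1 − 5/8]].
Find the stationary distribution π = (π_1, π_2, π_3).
π = (35/131, 60/131, 36/131)

This is a birth-death chain on three states, which satisfies detailed balance: π_1 · P_{12} = π_2 · P_{21} and π_2 · P_{23} = π_3 · P_{32}.
From π_1 · 4/7 = π_2 · 1/3: π_2/π_1 = (4/7)/(1/3) = 12/7.
From π_2 · 3/8 = π_3 · 5/8: π_3/π_2 = (3/8)/(5/8) = 3/5.
Take π_1 proportional to 1; then unnormalized π = (1, 12/7, 36/35). Normalize by dividing by the sum 131/35:
  π = (35/131, 60/131, 36/131).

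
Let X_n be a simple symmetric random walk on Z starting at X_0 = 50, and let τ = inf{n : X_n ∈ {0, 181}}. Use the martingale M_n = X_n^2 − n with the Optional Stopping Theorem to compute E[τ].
E[τ] = 6550

M_n = X_n^2 − n is a martingale (since E[X_{n+1}^2 | F_n] = X_n^2 + 1). By OST (τ has finite mean in a bounded region), E[M_τ] = E[M_0] = X_0^2 − 0 = 50^2 = 2500. Also E[M_τ] = E[X_τ^2] − E[τ]. The walk exits at 0 or 181, with P(hit 181 first) = 50/181, so E[X_τ^2] = 181^2 · 50/181 + 0 = 9050. Thus E[τ] = E[X_τ^2] − E[M_τ] = 9050 − 2500 = 6550 = 50(181 − 50) = 6550.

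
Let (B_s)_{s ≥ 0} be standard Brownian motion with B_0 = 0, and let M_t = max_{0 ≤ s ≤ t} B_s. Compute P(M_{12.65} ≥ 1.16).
P(M_{12.65} ≥ 1.16) = 2·P(B_{12.65} ≥ 1.16) = 2(1 − Φ(1.16/√12.65)) ≈ 0.7443

By the reflection principle for Brownian motion, P(M_t ≥ a) = 2 · P(B_t ≥ a) for a ≥ 0. Since B_t ~ N(0, t), P(B_t ≥ 1.16) = 1 − Φ(1.16/√t) = 1 − Φ(1.16/√12.65) = 1 − Φ(0.3261). So
  P(M_{12.65} ≥ 1.16) = 2(1 − Φ(0.3261)) ≈ 0.7443.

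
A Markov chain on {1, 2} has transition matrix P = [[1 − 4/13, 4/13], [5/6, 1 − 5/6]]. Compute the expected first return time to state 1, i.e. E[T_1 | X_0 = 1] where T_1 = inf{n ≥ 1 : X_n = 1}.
E[T_1 | X_0 = 1] = 1/π_1 = 89/65

For an irreducible recurrent Markov chain with stationary distribution π, E[T_i | X_0 = i] = 1/π_i (Kac's formula). Here π_1 = (5/6)/(4/13 + 5/6) = (5/6)/(89/78) = 65/89, so E[T_1 | X_0 = 1] = 1/π_1 = (4/13 + 5/6)/(5/6) = (89/78)/(5/6) = 89/65.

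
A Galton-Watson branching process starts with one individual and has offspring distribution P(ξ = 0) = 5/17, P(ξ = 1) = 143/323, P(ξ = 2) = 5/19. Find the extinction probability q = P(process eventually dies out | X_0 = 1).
q = 1

Mean offspring μ = 0·5/17 + 1·143/323 + 2·5/19 = 313/323 ≤ 1. For μ ≤ 1 with offspring not concentrated at 1, the Galton-Watson process goes extinct almost surely, so q = 1.
(Algebraic check: The pgf is f(s) = 5/17 + 143/323·s + 5/19·s². The extinction probability q is the smallest fixed point of f in [0, 1]. Setting s = f(s):
  5/19·s² + (143/323 − 1)·s + 5/17 = 0
  5/19·s² − (5/17 + 5/19)·s + 5/17 = 0
which factors as (s − 1)·(5/19·s − 5/17) = 0, giving roots s = 1 and s = (5/17)/(5/19) = 19/17. Since 19/17 ≥ 1, the smallest root in [0, 1] is s = 1.)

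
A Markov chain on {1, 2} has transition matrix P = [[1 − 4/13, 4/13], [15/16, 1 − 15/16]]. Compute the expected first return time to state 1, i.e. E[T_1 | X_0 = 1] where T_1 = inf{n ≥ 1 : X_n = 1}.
E[T_1 | X_0 = 1] = 1/π_1 = 259/195

For an irreducible recurrent Markov chain with stationary distribution π, E[T_i | X_0 = i] = 1/π_i (Kac's formula). Here π_1 = (15/16)/(4/13 + 15/16) = (15/16)/(259/208) = 195/259, so E[T_1 | X_0 = 1] = 1/π_1 = (4/13 + 15/16)/(15/16) = (259/208)/(15/16) = 259/195.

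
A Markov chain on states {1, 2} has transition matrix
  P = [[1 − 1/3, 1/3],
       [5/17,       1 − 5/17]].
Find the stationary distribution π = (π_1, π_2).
π_1 = 15/32, π_2 = 17/32

Solve πP = π with π_1 + π_2 = 1. From πP = π: π_1 · (1 − 1/3) + π_2 · 5/17 = π_1 ⇒ π_2 · 5/17 = π_1 · 1/3 ⇒ π_2/π_1 = (1/3)/(5/17) = 17/15. Together with π_1 + π_2 = 1:
  π_1 = (5/17)/(1/3 + 5/17) = (5/17)/(32/51) = 15/32,
  π_2 = (1/3)/(1/3 + 5/17) = (1/3)/(32/51) = 17/32.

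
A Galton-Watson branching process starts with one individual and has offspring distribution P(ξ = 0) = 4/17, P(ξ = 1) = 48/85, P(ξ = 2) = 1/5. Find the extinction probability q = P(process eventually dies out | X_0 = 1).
q = 1

Mean offspring μ = 0·4/17 + 1·48/85 + 2·1/5 = 82/85 ≤ 1. For μ ≤ 1 with offspring not concentrated at 1, the Galton-Watson process goes extinct almost surely, so q = 1.
(Algebraic check: The pgf is f(s) = 4/17 + 48/85·s + 1/5·s². The extinction probability q is the smallest fixed point of f in [0, 1]. Setting s = f(s):
  1/5·s² + (48/85 − 1)·s + 4/17 = 0
  1/5·s² − (4/17 + 1/5)·s + 4/17 = 0
which factors as (s − 1)·(1/5·s − 4/17) = 0, giving roots s = 1 and s = (4/17)/(1/5) = 20/17. Since 20/17 ≥ 1, the smallest root in [0, 1] is s = 1.)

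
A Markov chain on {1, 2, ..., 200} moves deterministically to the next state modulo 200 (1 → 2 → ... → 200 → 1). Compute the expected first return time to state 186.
E[T_186 | X_0 = 186] = 200

The chain cycles deterministically, so starting at state 186 it returns in exactly 200 steps. Equivalently, the stationary distribution is uniform π_j = 1/200 for every state j, so by Kac's formula E[T_186] = 1/π_186 = 200.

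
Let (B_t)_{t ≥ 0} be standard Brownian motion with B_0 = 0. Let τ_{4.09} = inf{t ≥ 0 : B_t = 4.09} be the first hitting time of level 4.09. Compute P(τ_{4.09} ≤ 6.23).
P(τ_{4.09} ≤ 6.23) = 2(1 − Φ(4.09/√6.23)) = 2(1 − Φ(1.6386)) ≈ 0.1013

By the reflection principle for standard BM, P(τ_b ≤ t) = 2 · P(B_t ≥ b). Since B_t ~ N(0, t), P(B_t ≥ 4.09) = 1 − Φ(4.09/√t) = 1 − Φ(4.09/√6.23) = 1 − Φ(1.6386) ≈ 0.05065. Doubling: P(τ_{4.09} ≤ 6.23) ≈ 2 · 0.05065 = 0.10130 ≈ 0.1013.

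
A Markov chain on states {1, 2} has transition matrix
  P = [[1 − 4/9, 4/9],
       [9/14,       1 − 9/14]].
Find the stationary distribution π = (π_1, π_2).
π_1 = 81/137, π_2 = 56/137

Solve πP = π with π_1 + π_2 = 1. From πP = π: π_1 · (1 − 4/9) + π_2 · 9/14 = π_1 ⇒ π_2 · 9/14 = π_1 · 4/9 ⇒ π_2/π_1 = (4/9)/(9/14) = 56/81. Together with π_1 + π_2 = 1:
  π_1 = (9/14)/(4/9 + 9/14) = (9/14)/(137/126) = 81/137,
  π_2 = (4/9)/(4/9 + 9/14) = (4/9)/(137/126) = 56/137.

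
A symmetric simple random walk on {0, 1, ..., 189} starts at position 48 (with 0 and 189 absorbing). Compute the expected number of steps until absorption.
E[τ | X_0 = 48] = 6768

Let v_k = E[τ | X_0 = k]. Boundary: v_0 = v_189 = 0. Recurrence: v_k = 1 + (v_{k-1} + v_{k+1})/2 for 1 ≤ k ≤ 188. The particular solution to v_k − (v_{k-1} + v_{k+1})/2 = 1 is v_k = −k^2. Adding homogeneous solution A + B k and matching boundaries gives v_k = k (189 − k). Substituting k = 48: v_48 = 48 · 141 = 6768.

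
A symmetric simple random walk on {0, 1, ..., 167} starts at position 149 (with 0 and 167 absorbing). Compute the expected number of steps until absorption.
E[τ | X_0 = 149] = 2682

Let v_k = E[τ | X_0 = k]. Boundary: v_0 = v_167 = 0. Recurrence: v_k = 1 + (v_{k-1} + v_{k+1})/2 for 1 ≤ k ≤ 166. The particular solution to v_k − (v_{k-1} + v_{k+1})/2 = 1 is v_k = −k^2. Adding homogeneous solution A + B k and matching boundaries gives v_k = k (167 − k). Substituting k = 149: v_149 = 149 · 18 = 2682.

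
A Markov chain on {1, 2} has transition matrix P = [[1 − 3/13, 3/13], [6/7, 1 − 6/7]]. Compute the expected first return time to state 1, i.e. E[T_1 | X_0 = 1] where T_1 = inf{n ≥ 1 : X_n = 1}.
E[T_1 | X_0 = 1] = 1/π_1 = 33/26

For an irreducible recurrent Markov chain with stationary distribution π, E[T_i | X_0 = i] = 1/π_i (Kac's formula). Here π_1 = (6/7)/(3/13 + 6/7) = (6/7)/(99/91) = 26/33, so E[T_1 | X_0 = 1] = 1/π_1 = (3/13 + 6/7)/(6/7) = (99/91)/(6/7) = 33/26.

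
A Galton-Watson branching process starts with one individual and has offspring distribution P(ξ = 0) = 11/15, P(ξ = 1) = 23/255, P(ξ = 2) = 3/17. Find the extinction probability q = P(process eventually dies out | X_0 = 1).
q = 1

Mean offspring μ = 0·11/15 + 1·23/255 + 2·3/17 = 113/255 ≤ 1. For μ ≤ 1 with offspring not concentrated at 1, the Galton-Watson process goes extinct almost surely, so q = 1.
(Algebraic check: The pgf is f(s) = 11/15 + 23/255·s + 3/17·s². The extinction probability q is the smallest fixed point of f in [0, 1]. Setting s = f(s):
  3/17·s² + (23/255 − 1)·s + 11/15 = 0
  3/17·s² − (11/15 + 3/17)·s + 11/15 = 0
which factors as (s − 1)·(3/17·s − 11/15) = 0, giving roots s = 1 and s = (11/15)/(3/17) = 187/45. Since 187/45 ≥ 1, the smallest root in [0, 1] is s = 1.)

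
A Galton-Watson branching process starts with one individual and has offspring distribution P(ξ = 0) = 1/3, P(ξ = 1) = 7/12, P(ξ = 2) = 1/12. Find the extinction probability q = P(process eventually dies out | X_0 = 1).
q = 1

Mean offspring μ = 0·1/3 + 1·7/12 + 2·1/12 = 3/4 ≤ 1. For μ ≤ 1 with offspring not concentrated at 1, the Galton-Watson process goes extinct almost surely, so q = 1.
(Algebraic check: The pgf is f(s) = 1/3 + 7/12·s + 1/12·s². The extinction probability q is the smallest fixed point of f in [0, 1]. Setting s = f(s):
  1/12·s² + (7/12 − 1)·s + 1/3 = 0
  1/12·s² − (1/3 + 1/12)·s + 1/3 = 0
which factors as (s − 1)·(1/12·s − 1/3) = 0, giving roots s = 1 and s = (1/3)/(1/12) = 4. Since 4 ≥ 1, the smallest root in [0, 1] is s = 1.)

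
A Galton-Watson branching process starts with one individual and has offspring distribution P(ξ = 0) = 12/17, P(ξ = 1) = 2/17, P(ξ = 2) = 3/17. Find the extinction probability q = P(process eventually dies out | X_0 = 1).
q = 1

Mean offspring μ = 0·12/17 + 1·2/17 + 2·3/17 = 8/17 ≤ 1. For μ ≤ 1 with offspring not concentrated at 1, the Galton-Watson process goes extinct almost surely, so q = 1.
(Algebraic check: The pgf is f(s) = 12/17 + 2/17·s + 3/17·s². The extinction probability q is the smallest fixed point of f in [0, 1]. Setting s = f(s):
  3/17·s² + (2/17 − 1)·s + 12/17 = 0
  3/17·s² − (12/17 + 3/17)·s + 12/17 = 0
which factors as (s − 1)·(3/17·s − 12/17) = 0, giving roots s = 1 and s = (12/17)/(3/17) = 4. Since 4 ≥ 1, the smallest root in [0, 1] is s = 1.)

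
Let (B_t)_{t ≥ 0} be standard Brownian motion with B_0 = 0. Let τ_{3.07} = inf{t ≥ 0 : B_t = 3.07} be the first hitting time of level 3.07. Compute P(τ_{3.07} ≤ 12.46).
P(τ_{3.07} ≤ 12.46) = 2(1 − Φ(3.07/√12.46)) = 2(1 − Φ(0.8697)) ≈ 0.3845

By the reflection principle for standard BM, P(τ_b ≤ t) = 2 · P(B_t ≥ b). Since B_t ~ N(0, t), P(B_t ≥ 3.07) = 1 − Φ(3.07/√t) = 1 − Φ(3.07/√12.46) = 1 − Φ(0.8697) ≈ 0.19223. Doubling: P(τ_{3.07} ≤ 12.46) ≈ 2 · 0.19223 = 0.38446 ≈ 0.3845.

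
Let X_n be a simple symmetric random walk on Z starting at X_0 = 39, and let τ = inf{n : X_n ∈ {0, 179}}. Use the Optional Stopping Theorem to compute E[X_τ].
E[X_τ] = 39

X_n is a martingale and τ is a bounded-mean stopping time (indeed τ is finite a.s. with bounded expectation since the walk is in a bounded region). By the OST, E[X_τ] = E[X_0] = 39. Equivalently: E[X_τ] = 179 · P(hit 179 first) + 0 · P(hit 0 first) = 179 · (39/179) = 39.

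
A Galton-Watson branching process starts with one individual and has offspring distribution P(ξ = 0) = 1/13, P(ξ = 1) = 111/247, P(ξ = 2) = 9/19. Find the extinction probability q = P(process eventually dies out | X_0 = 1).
q = 19/117

The pgf is f(s) = 1/13 + 111/247·s + 9/19·s². The extinction probability q is the smallest fixed point of f in [0, 1]. Setting s = f(s):
  9/19·s² + (111/247 − 1)·s + 1/13 = 0
  9/19·s² − (1/13 + 9/19)·s + 1/13 = 0
which factors as (s − 1)·(9/19·s − 1/13) = 0, giving roots s = 1 and s = (1/13)/(9/19) = 19/117.
Mean offspring μ = 111/247 + 2·9/19 = 345/247 > 1 (supercritical), so q < 1. The extinction probability is the smaller root: q = (1/13)/(9/19) = 19/117.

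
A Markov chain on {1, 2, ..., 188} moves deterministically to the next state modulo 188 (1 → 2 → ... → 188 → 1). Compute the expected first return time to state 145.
E[T_145 | X_0 = 145] = 188

The chain cycles deterministically, so starting at state 145 it returns in exactly 188 steps. Equivalently, the stationary distribution is uniform π_j = 1/188 for every state j, so by Kac's formula E[T_145] = 1/π_145 = 188.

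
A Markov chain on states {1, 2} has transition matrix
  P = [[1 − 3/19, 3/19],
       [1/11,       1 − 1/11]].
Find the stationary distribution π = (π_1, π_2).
π_1 = 19/52, π_2 = 33/52

Solve πP = π with π_1 + π_2 = 1. From πP = π: π_1 · (1 − 3/19) + π_2 · 1/11 = π_1 ⇒ π_2 · 1/11 = π_1 · 3/19 ⇒ π_2/π_1 = (3/19)/(1/11) = 33/19. Together with π_1 + π_2 = 1:
  π_1 = (1/11)/(3/19 + 1/11) = (1/11)/(52/209) = 19/52,
  π_2 = (3/19)/(3/19 + 1/11) = (3/19)/(52/209) = 33/52.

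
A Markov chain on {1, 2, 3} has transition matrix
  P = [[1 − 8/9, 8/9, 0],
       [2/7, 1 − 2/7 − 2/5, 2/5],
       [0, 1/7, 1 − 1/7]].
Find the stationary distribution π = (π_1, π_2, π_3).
π = (45/577, 140/577, 392/577)

This is a birth-death chain on three states, which satisfies detailed balance: π_1 · P_{12} = π_2 · P_{21} and π_2 · P_{23} = π_3 · P_{32}.
From π_1 · 8/9 = π_2 · 2/7: π_2/π_1 = (8/9)/(2/7) = 28/9.
From π_2 · 2/5 = π_3 · 1/7: π_3/π_2 = (2/5)/(1/7) = 14/5.
Take π_1 proportional to 1; then unnormalized π = (1, 28/9, 392/45). Normalize by dividing by the sum 577/45:
  π = (45/577, 140/577, 392/577).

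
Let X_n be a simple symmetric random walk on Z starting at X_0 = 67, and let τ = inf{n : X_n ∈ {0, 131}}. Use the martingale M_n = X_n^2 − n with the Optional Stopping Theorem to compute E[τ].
E[τ] = 4288

M_n = X_n^2 − n is a martingale (since E[X_{n+1}^2 | F_n] = X_n^2 + 1). By OST (τ has finite mean in a bounded region), E[M_τ] = E[M_0] = X_0^2 − 0 = 67^2 = 4489. Also E[M_τ] = E[X_τ^2] − E[τ]. The walk exits at 0 or 131, with P(hit 131 first) = 67/131, so E[X_τ^2] = 131^2 · 67/131 + 0 = 8777. Thus E[τ] = E[X_τ^2] − E[M_τ] = 8777 − 4489 = 4288 = 67(131 − 67) = 4288.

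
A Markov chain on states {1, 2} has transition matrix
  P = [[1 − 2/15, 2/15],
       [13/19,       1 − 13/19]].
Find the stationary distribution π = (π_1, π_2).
π_1 = 195/233, π_2 = 38/233

Solve πP = π with π_1 + π_2 = 1. From πP = π: π_1 · (1 − 2/15) + π_2 · 13/19 = π_1 ⇒ π_2 · 13/19 = π_1 · 2/15 ⇒ π_2/π_1 = (2/15)/(13/19) = 38/195. Together with π_1 + π_2 = 1:
  π_1 = (13/19)/(2/15 + 13/19) = (13/19)/(233/285) = 195/233,
  π_2 = (2/15)/(2/15 + 13/19) = (2/15)/(233/285) = 38/233.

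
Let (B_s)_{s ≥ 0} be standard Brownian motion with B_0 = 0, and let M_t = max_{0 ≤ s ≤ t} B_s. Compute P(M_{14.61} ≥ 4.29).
P(M_{14.61} ≥ 4.29) = 2·P(B_{14.61} ≥ 4.29) = 2(1 − Φ(4.29/√14.61)) ≈ 0.2617

By the reflection principle for Brownian motion, P(M_t ≥ a) = 2 · P(B_t ≥ a) for a ≥ 0. Since B_t ~ N(0, t), P(B_t ≥ 4.29) = 1 − Φ(4.29/√t) = 1 − Φ(4.29/√14.61) = 1 − Φ(1.1224). So
  P(M_{14.61} ≥ 4.29) = 2(1 − Φ(1.1224)) ≈ 0.2617.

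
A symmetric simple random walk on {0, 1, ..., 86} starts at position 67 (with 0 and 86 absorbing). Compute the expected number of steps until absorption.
E[τ | X_0 = 67] = 1273

Let v_k = E[τ | X_0 = k]. Boundary: v_0 = v_86 = 0. Recurrence: v_k = 1 + (v_{k-1} + v_{k+1})/2 for 1 ≤ k ≤ 85. The particular solution to v_k − (v_{k-1} + v_{k+1})/2 = 1 is v_k = −k^2. Adding homogeneous solution A + B k and matching boundaries gives v_k = k (86 − k). Substituting k = 67: v_67 = 67 · 19 = 1273.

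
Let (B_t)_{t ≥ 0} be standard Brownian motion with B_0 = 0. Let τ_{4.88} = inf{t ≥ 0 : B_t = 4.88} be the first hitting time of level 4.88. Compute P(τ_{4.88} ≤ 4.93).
P(τ_{4.88} ≤ 4.93) = 2(1 − Φ(4.88/√4.93)) = 2(1 − Φ(2.1978)) ≈ 0.0280

By the reflection principle for standard BM, P(τ_b ≤ t) = 2 · P(B_t ≥ b). Since B_t ~ N(0, t), P(B_t ≥ 4.88) = 1 − Φ(4.88/√t) = 1 − Φ(4.88/√4.93) = 1 − Φ(2.1978) ≈ 0.01398. Doubling: P(τ_{4.88} ≤ 4.93) ≈ 2 · 0.01398 = 0.02796 ≈ 0.0280.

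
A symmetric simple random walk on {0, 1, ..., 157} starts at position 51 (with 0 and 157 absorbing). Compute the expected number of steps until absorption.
E[τ | X_0 = 51] = 5406

Let v_k = E[τ | X_0 = k]. Boundary: v_0 = v_157 = 0. Recurrence: v_k = 1 + (v_{k-1} + v_{k+1})/2 for 1 ≤ k ≤ 156. The particular solution to v_k − (v_{k-1} + v_{k+1})/2 = 1 is v_k = −k^2. Adding homogeneous solution A + B k and matching boundaries gives v_k = k (157 − k). Substituting k = 51: v_51 = 51 · 106 = 5406.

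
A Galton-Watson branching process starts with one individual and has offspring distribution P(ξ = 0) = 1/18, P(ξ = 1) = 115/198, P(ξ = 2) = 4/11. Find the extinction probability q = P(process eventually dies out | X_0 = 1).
q = 11/72

The pgf is f(s) = 1/18 + 115/198·s + 4/11·s². The extinction probability q is the smallest fixed point of f in [0, 1]. Setting s = f(s):
  4/11·s² + (115/198 − 1)·s + 1/18 = 0
  4/11·s² − (1/18 + 4/11)·s + 1/18 = 0
which factors as (s − 1)·(4/11·s − 1/18) = 0, giving roots s = 1 and s = (1/18)/(4/11) = 11/72.
Mean offspring μ = 115/198 + 2·4/11 = 259/198 > 1 (supercritical), so q < 1. The extinction probability is the smaller root: q = (1/18)/(4/11) = 11/72.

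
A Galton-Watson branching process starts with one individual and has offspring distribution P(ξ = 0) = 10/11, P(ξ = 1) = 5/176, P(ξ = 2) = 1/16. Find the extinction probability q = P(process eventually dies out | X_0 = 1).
q = 1

Mean offspring μ = 0·10/11 + 1·5/176 + 2·1/16 = 27/176 ≤ 1. For μ ≤ 1 with offspring not concentrated at 1, the Galton-Watson process goes extinct almost surely, so q = 1.
(Algebraic check: The pgf is f(s) = 10/11 + 5/176·s + 1/16·s². The extinction probability q is the smallest fixed point of f in [0, 1]. Setting s = f(s):
  1/16·s² + (5/176 − 1)·s + 10/11 = 0
  1/16·s² − (10/11 + 1/16)·s + 10/11 = 0
which factors as (s − 1)·(1/16·s − 10/11) = 0, giving roots s = 1 and s = (10/11)/(1/16) = 160/11. Since 160/11 ≥ 1, the smallest root in [0, 1] is s = 1.)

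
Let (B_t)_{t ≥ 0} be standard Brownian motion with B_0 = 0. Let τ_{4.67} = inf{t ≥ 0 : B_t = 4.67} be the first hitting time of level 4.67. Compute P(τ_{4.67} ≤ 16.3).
P(τ_{4.67} ≤ 16.3) = 2(1 − Φ(4.67/√16.3)) = 2(1 − Φ(1.1567)) ≈ 0.2474

By the reflection principle for standard BM, P(τ_b ≤ t) = 2 · P(B_t ≥ b). Since B_t ~ N(0, t), P(B_t ≥ 4.67) = 1 − Φ(4.67/√t) = 1 − Φ(4.67/√16.3) = 1 − Φ(1.1567) ≈ 0.12370. Doubling: P(τ_{4.67} ≤ 16.3) ≈ 2 · 0.12370 = 0.24740 ≈ 0.2474.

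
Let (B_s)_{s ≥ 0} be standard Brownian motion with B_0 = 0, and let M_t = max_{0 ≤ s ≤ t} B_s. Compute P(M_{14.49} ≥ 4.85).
P(M_{14.49} ≥ 4.85) = 2·P(B_{14.49} ≥ 4.85) = 2(1 − Φ(4.85/√14.49)) ≈ 0.2026

By the reflection principle for Brownian motion, P(M_t ≥ a) = 2 · P(B_t ≥ a) for a ≥ 0. Since B_t ~ N(0, t), P(B_t ≥ 4.85) = 1 − Φ(4.85/√t) = 1 − Φ(4.85/√14.49) = 1 − Φ(1.2741). So
  P(M_{14.49} ≥ 4.85) = 2(1 − Φ(1.2741)) ≈ 0.2026.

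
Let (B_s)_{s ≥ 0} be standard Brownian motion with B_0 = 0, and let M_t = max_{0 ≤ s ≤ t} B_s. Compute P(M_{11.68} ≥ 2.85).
P(M_{11.68} ≥ 2.85) = 2·P(B_{11.68} ≥ 2.85) = 2(1 − Φ(2.85/√11.68)) ≈ 0.4043

By the reflection principle for Brownian motion, P(M_t ≥ a) = 2 · P(B_t ≥ a) for a ≥ 0. Since B_t ~ N(0, t), P(B_t ≥ 2.85) = 1 − Φ(2.85/√t) = 1 − Φ(2.85/√11.68) = 1 − Φ(0.8339). So
  P(M_{11.68} ≥ 2.85) = 2(1 − Φ(0.8339)) ≈ 0.4043.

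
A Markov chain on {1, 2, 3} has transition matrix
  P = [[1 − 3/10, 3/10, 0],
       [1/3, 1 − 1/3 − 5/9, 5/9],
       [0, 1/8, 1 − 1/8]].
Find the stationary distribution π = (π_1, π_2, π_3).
π = (10/59, 9/59, 40/59)

This is a birth-death chain on three states, which satisfies detailed balance: π_1 · P_{12} = π_2 · P_{21} and π_2 · P_{23} = π_3 · P_{32}.
From π_1 · 3/10 = π_2 · 1/3: π_2/π_1 = (3/10)/(1/3) = 9/10.
From π_2 · 5/9 = π_3 · 1/8: π_3/π_2 = (5/9)/(1/8) = 40/9.
Take π_1 proportional to 1; then unnormalized π = (1, 9/10, 4). Normalize by dividing by the sum 59/10:
  π = (10/59, 9/59, 40/59).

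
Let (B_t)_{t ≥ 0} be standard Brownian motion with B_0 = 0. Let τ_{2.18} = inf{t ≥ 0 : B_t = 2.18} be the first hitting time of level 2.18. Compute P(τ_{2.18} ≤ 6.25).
P(τ_{2.18} ≤ 6.25) = 2(1 − Φ(2.18/√6.25)) = 2(1 − Φ(0.8720)) ≈ 0.3832

By the reflection principle for standard BM, P(τ_b ≤ t) = 2 · P(B_t ≥ b). Since B_t ~ N(0, t), P(B_t ≥ 2.18) = 1 − Φ(2.18/√t) = 1 − Φ(2.18/√6.25) = 1 − Φ(0.8720) ≈ 0.19160. Doubling: P(τ_{2.18} ≤ 6.25) ≈ 2 · 0.19160 = 0.38320 ≈ 0.3832.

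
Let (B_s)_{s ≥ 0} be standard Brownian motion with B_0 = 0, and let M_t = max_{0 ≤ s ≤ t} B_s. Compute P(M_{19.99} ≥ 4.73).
P(M_{19.99} ≥ 4.73) = 2·P(B_{19.99} ≥ 4.73) = 2(1 − Φ(4.73/√19.99)) ≈ 0.2901

By the reflection principle for Brownian motion, P(M_t ≥ a) = 2 · P(B_t ≥ a) for a ≥ 0. Since B_t ~ N(0, t), P(B_t ≥ 4.73) = 1 − Φ(4.73/√t) = 1 − Φ(4.73/√19.99) = 1 − Φ(1.0579). So
  P(M_{19.99} ≥ 4.73) = 2(1 − Φ(1.0579)) ≈ 0.2901.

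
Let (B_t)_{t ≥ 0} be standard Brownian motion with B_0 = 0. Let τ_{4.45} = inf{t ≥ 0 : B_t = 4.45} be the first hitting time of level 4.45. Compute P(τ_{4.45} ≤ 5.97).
P(τ_{4.45} ≤ 5.97) = 2(1 − Φ(4.45/√5.97)) = 2(1 − Φ(1.8213)) ≈ 0.0686

By the reflection principle for standard BM, P(τ_b ≤ t) = 2 · P(B_t ≥ b). Since B_t ~ N(0, t), P(B_t ≥ 4.45) = 1 − Φ(4.45/√t) = 1 − Φ(4.45/√5.97) = 1 − Φ(1.8213) ≈ 0.03428. Doubling: P(τ_{4.45} ≤ 5.97) ≈ 2 · 0.03428 = 0.06856 ≈ 0.0686.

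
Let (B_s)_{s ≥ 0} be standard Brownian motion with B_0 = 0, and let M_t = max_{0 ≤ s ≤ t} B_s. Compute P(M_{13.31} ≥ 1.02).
P(M_{13.31} ≥ 1.02) = 2·P(B_{13.31} ≥ 1.02) = 2(1 − Φ(1.02/√13.31)) ≈ 0.7798

By the reflection principle for Brownian motion, P(M_t ≥ a) = 2 · P(B_t ≥ a) for a ≥ 0. Since B_t ~ N(0, t), P(B_t ≥ 1.02) = 1 − Φ(1.02/√t) = 1 − Φ(1.02/√13.31) = 1 − Φ(0.2796). So
  P(M_{13.31} ≥ 1.02) = 2(1 − Φ(0.2796)) ≈ 0.7798.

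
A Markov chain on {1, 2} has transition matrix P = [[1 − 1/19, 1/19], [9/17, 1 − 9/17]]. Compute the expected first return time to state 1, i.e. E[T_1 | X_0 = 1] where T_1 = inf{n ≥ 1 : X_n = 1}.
E[T_1 | X_0 = 1] = 1/π_1 = 188/171

For an irreducible recurrent Markov chain with stationary distribution π, E[T_i | X_0 = i] = 1/π_i (Kac's formula). Here π_1 = (9/17)/(1/19 + 9/17) = (9/17)/(188/323) = 171/188, so E[T_1 | X_0 = 1] = 1/π_1 = (1/19 + 9/17)/(9/17) = (188/323)/(9/17) = 188/171.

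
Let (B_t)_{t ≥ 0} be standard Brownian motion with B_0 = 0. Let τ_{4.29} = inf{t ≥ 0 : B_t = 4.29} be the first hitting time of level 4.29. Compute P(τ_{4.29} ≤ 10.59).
P(τ_{4.29} ≤ 10.59) = 2(1 − Φ(4.29/√10.59)) = 2(1 − Φ(1.3183)) ≈ 0.1874

By the reflection principle for standard BM, P(τ_b ≤ t) = 2 · P(B_t ≥ b). Since B_t ~ N(0, t), P(B_t ≥ 4.29) = 1 − Φ(4.29/√t) = 1 − Φ(4.29/√10.59) = 1 − Φ(1.3183) ≈ 0.09370. Doubling: P(τ_{4.29} ≤ 10.59) ≈ 2 · 0.09370 = 0.18740 ≈ 0.1874.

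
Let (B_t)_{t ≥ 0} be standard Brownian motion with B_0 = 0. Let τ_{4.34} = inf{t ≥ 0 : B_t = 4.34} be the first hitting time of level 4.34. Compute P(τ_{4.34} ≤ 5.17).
P(τ_{4.34} ≤ 5.17) = 2(1 − Φ(4.34/√5.17)) = 2(1 − Φ(1.9087)) ≈ 0.0563

By the reflection principle for standard BM, P(τ_b ≤ t) = 2 · P(B_t ≥ b). Since B_t ~ N(0, t), P(B_t ≥ 4.34) = 1 − Φ(4.34/√t) = 1 − Φ(4.34/√5.17) = 1 − Φ(1.9087) ≈ 0.02815. Doubling: P(τ_{4.34} ≤ 5.17) ≈ 2 · 0.02815 = 0.05630 ≈ 0.0563.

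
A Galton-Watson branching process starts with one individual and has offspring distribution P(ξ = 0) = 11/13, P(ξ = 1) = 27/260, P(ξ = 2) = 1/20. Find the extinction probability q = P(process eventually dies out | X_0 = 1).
q = 1

Mean offspring μ = 0·11/13 + 1·27/260 + 2·1/20 = 53/260 ≤ 1. For μ ≤ 1 with offspring not concentrated at 1, the Galton-Watson process goes extinct almost surely, so q = 1.
(Algebraic check: The pgf is f(s) = 11/13 + 27/260·s + 1/20·s². The extinction probability q is the smallest fixed point of f in [0, 1]. Setting s = f(s):
  1/20·s² + (27/260 − 1)·s + 11/13 = 0
  1/20·s² − (11/13 + 1/20)·s + 11/13 = 0
which factors as (s − 1)·(1/20·s − 11/13) = 0, giving roots s = 1 and s = (11/13)/(1/20) = 220/13. Since 220/13 ≥ 1, the smallest root in [0, 1] is s = 1.)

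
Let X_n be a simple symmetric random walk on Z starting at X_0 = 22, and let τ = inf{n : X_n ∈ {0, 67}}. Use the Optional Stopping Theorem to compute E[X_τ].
E[X_τ] = 22

X_n is a martingale and τ is a bounded-mean stopping time (indeed τ is finite a.s. with bounded expectation since the walk is in a bounded region). By the OST, E[X_τ] = E[X_0] = 22. Equivalently: E[X_τ] = 67 · P(hit 67 first) + 0 · P(hit 0 first) = 67 · (22/67) = 22.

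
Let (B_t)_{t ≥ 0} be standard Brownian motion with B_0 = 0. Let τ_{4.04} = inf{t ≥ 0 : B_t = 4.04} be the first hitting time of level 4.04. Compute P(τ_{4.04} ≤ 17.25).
P(τ_{4.04} ≤ 17.25) = 2(1 − Φ(4.04/√17.25)) = 2(1 − Φ(0.9727)) ≈ 0.3307

By the reflection principle for standard BM, P(τ_b ≤ t) = 2 · P(B_t ≥ b). Since B_t ~ N(0, t), P(B_t ≥ 4.04) = 1 − Φ(4.04/√t) = 1 − Φ(4.04/√17.25) = 1 − Φ(0.9727) ≈ 0.16535. Doubling: P(τ_{4.04} ≤ 17.25) ≈ 2 · 0.16535 = 0.33070 ≈ 0.3307.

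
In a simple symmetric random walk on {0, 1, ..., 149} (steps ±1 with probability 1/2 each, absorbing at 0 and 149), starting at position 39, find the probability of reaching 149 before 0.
P(hit 149 before 0) = 39/149

Let u_k = P(hit 149 before 0 | start at k). Then u_0 = 0, u_149 = 1, and u_k = u_{k-1}/2 + u_{k+1}/2 for 1 ≤ k ≤ 148. This harmonic recurrence is solved by u_k = k/149, giving u_39 = 39/149.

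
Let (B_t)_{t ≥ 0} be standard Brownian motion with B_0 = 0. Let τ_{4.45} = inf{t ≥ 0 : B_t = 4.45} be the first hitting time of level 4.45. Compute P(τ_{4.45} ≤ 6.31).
P(τ_{4.45} ≤ 6.31) = 2(1 − Φ(4.45/√6.31)) = 2(1 − Φ(1.7715)) ≈ 0.0765

By the reflection principle for standard BM, P(τ_b ≤ t) = 2 · P(B_t ≥ b). Since B_t ~ N(0, t), P(B_t ≥ 4.45) = 1 − Φ(4.45/√t) = 1 − Φ(4.45/√6.31) = 1 − Φ(1.7715) ≈ 0.03824. Doubling: P(τ_{4.45} ≤ 6.31) ≈ 2 · 0.03824 = 0.07648 ≈ 0.0765.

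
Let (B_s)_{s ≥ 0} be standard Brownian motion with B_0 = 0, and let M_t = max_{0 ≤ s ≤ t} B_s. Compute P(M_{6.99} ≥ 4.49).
P(M_{6.99} ≥ 4.49) = 2·P(B_{6.99} ≥ 4.49) = 2(1 − Φ(4.49/√6.99)) ≈ 0.0895

By the reflection principle for Brownian motion, P(M_t ≥ a) = 2 · P(B_t ≥ a) for a ≥ 0. Since B_t ~ N(0, t), P(B_t ≥ 4.49) = 1 − Φ(4.49/√t) = 1 − Φ(4.49/√6.99) = 1 − Φ(1.6983). So
  P(M_{6.99} ≥ 4.49) = 2(1 − Φ(1.6983)) ≈ 0.0895.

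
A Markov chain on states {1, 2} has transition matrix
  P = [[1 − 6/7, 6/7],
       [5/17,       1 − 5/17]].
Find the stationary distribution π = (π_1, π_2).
π_1 = 35/137, π_2 = 102/137

Solve πP = π with π_1 + π_2 = 1. From πP = π: π_1 · (1 − 6/7) + π_2 · 5/17 = π_1 ⇒ π_2 · 5/17 = π_1 · 6/7 ⇒ π_2/π_1 = (6/7)/(5/17) = 102/35. Together with π_1 + π_2 = 1:
  π_1 = (5/17)/(6/7 + 5/17) = (5/17)/(137/119) = 35/137,
  π_2 = (6/7)/(6/7 + 5/17) = (6/7)/(137/119) = 102/137.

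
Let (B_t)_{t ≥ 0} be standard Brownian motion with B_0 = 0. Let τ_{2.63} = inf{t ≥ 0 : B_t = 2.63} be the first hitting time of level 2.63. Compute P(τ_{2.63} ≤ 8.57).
P(τ_{2.63} ≤ 8.57) = 2(1 − Φ(2.63/√8.57)) = 2(1 − Φ(0.8984)) ≈ 0.3690

By the reflection principle for standard BM, P(τ_b ≤ t) = 2 · P(B_t ≥ b). Since B_t ~ N(0, t), P(B_t ≥ 2.63) = 1 − Φ(2.63/√t) = 1 − Φ(2.63/√8.57) = 1 − Φ(0.8984) ≈ 0.18449. Doubling: P(τ_{2.63} ≤ 8.57) ≈ 2 · 0.18449 = 0.36898 ≈ 0.3690.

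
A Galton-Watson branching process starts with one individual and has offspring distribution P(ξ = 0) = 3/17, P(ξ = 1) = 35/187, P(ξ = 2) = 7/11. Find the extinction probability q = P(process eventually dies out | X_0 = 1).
q = 33/119

The pgf is f(s) = 3/17 + 35/187·s + 7/11·s². The extinction probability q is the smallest fixed point of f in [0, 1]. Setting s = f(s):
  7/11·s² + (35/187 − 1)·s + 3/17 = 0
  7/11·s² − (3/17 + 7/11)·s + 3/17 = 0
which factors as (s − 1)·(7/11·s − 3/17) = 0, giving roots s = 1 and s = (3/17)/(7/11) = 33/119.
Mean offspring μ = 35/187 + 2·7/11 = 273/187 > 1 (supercritical), so q < 1. The extinction probability is the smaller root: q = (3/17)/(7/11) = 33/119.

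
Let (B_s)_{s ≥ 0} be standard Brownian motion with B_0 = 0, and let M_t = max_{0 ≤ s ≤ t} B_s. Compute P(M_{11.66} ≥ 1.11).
P(M_{11.66} ≥ 1.11) = 2·P(B_{11.66} ≥ 1.11) = 2(1 − Φ(1.11/√11.66)) ≈ 0.7451

By the reflection principle for Brownian motion, P(M_t ≥ a) = 2 · P(B_t ≥ a) for a ≥ 0. Since B_t ~ N(0, t), P(B_t ≥ 1.11) = 1 − Φ(1.11/√t) = 1 − Φ(1.11/√11.66) = 1 − Φ(0.3251). So
  P(M_{11.66} ≥ 1.11) = 2(1 − Φ(0.3251)) ≈ 0.7451.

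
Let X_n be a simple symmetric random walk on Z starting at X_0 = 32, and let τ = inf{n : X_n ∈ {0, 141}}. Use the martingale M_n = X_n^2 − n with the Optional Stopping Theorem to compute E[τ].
E[τ] = 3488

M_n = X_n^2 − n is a martingale (since E[X_{n+1}^2 | F_n] = X_n^2 + 1). By OST (τ has finite mean in a bounded region), E[M_τ] = E[M_0] = X_0^2 − 0 = 32^2 = 1024. Also E[M_τ] = E[X_τ^2] − E[τ]. The walk exits at 0 or 141, with P(hit 141 first) = 32/141, so E[X_τ^2] = 141^2 · 32/141 + 0 = 4512. Thus E[τ] = E[X_τ^2] − E[M_τ] = 4512 − 1024 = 3488 = 32(141 − 32) = 3488.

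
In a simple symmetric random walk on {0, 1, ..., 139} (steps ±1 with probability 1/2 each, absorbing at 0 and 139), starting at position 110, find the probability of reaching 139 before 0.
P(hit 139 before 0) = 110/139

Let u_k = P(hit 139 before 0 | start at k). Then u_0 = 0, u_139 = 1, and u_k = u_{k-1}/2 + u_{k+1}/2 for 1 ≤ k ≤ 138. This harmonic recurrence is solved by u_k = k/139, giving u_110 = 110/139.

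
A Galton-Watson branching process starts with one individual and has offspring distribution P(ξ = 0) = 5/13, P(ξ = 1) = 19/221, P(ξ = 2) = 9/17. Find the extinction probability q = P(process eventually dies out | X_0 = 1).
q = 85/117

The pgf is f(s) = 5/13 + 19/221·s + 9/17·s². The extinction probability q is the smallest fixed point of f in [0, 1]. Setting s = f(s):
  9/17·s² + (19/221 − 1)·s + 5/13 = 0
  9/17·s² − (5/13 + 9/17)·s + 5/13 = 0
which factors as (s − 1)·(9/17·s − 5/13) = 0, giving roots s = 1 and s = (5/13)/(9/17) = 85/117.
Mean offspring μ = 19/221 + 2·9/17 = 253/221 > 1 (supercritical), so q < 1. The extinction probability is the smaller root: q = (5/13)/(9/17) = 85/117.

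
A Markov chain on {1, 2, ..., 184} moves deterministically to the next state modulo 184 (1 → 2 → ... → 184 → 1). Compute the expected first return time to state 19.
E[T_19 | X_0 = 19] = 184

The chain cycles deterministically, so starting at state 19 it returns in exactly 184 steps. Equivalently, the stationary distribution is uniform π_j = 1/184 for every state j, so by Kac's formula E[T_19] = 1/π_19 = 184.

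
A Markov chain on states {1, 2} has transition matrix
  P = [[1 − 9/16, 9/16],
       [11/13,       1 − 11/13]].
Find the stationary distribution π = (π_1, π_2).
π_1 = 176/293, π_2 = 117/293

Solve πP = π with π_1 + π_2 = 1. From πP = π: π_1 · (1 − 9/16) + π_2 · 11/13 = π_1 ⇒ π_2 · 11/13 = π_1 · 9/16 ⇒ π_2/π_1 = (9/16)/(11/13) = 117/176. Together with π_1 + π_2 = 1:
  π_1 = (11/13)/(9/16 + 11/13) = (11/13)/(293/208) = 176/293,
  π_2 = (9/16)/(9/16 + 11/13) = (9/16)/(293/208) = 117/293.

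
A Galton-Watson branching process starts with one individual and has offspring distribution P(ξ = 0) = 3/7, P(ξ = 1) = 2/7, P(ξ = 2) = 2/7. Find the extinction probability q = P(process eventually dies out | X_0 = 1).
q = 1

Mean offspring μ = 0·3/7 + 1·2/7 + 2·2/7 = 6/7 ≤ 1. For μ ≤ 1 with offspring not concentrated at 1, the Galton-Watson process goes extinct almost surely, so q = 1.
(Algebraic check: The pgf is f(s) = 3/7 + 2/7·s + 2/7·s². The extinction probability q is the smallest fixed point of f in [0, 1]. Setting s = f(s):
  2/7·s² + (2/7 − 1)·s + 3/7 = 0
  2/7·s² − (3/7 + 2/7)·s + 3/7 = 0
which factors as (s − 1)·(2/7·s − 3/7) = 0, giving roots s = 1 and s = (3/7)/(2/7) = 3/2. Since 3/2 ≥ 1, the smallest root in [0, 1] is s = 1.)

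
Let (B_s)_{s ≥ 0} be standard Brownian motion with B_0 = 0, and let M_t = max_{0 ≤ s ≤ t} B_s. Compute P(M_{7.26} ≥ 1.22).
P(M_{7.26} ≥ 1.22) = 2·P(B_{7.26} ≥ 1.22) = 2(1 − Φ(1.22/√7.26)) ≈ 0.6507

By the reflection principle for Brownian motion, P(M_t ≥ a) = 2 · P(B_t ≥ a) for a ≥ 0. Since B_t ~ N(0, t), P(B_t ≥ 1.22) = 1 − Φ(1.22/√t) = 1 − Φ(1.22/√7.26) = 1 − Φ(0.4528). So
  P(M_{7.26} ≥ 1.22) = 2(1 − Φ(0.4528)) ≈ 0.6507.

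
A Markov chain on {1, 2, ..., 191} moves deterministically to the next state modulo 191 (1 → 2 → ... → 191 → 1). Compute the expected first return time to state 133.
E[T_133 | X_0 = 133] = 191

The chain cycles deterministically, so starting at state 133 it returns in exactly 191 steps. Equivalently, the stationary distribution is uniform π_j = 1/191 for every state j, so by Kac's formula E[T_133] = 1/π_133 = 191.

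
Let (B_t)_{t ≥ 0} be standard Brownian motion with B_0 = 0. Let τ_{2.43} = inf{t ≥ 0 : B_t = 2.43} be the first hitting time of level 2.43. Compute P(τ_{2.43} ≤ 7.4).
P(τ_{2.43} ≤ 7.4) = 2(1 − Φ(2.43/√7.4)) = 2(1 − Φ(0.8933)) ≈ 0.3717

By the reflection principle for standard BM, P(τ_b ≤ t) = 2 · P(B_t ≥ b). Since B_t ~ N(0, t), P(B_t ≥ 2.43) = 1 − Φ(2.43/√t) = 1 − Φ(2.43/√7.4) = 1 − Φ(0.8933) ≈ 0.18585. Doubling: P(τ_{2.43} ≤ 7.4) ≈ 2 · 0.18585 = 0.37170 ≈ 0.3717.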